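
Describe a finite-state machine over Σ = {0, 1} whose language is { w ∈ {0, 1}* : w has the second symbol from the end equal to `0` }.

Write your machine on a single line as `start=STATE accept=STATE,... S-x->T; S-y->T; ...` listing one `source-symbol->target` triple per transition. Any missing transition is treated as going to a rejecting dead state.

Because acceptance depends on a position counted from the end, the machine has to buffer the most recent 2 symbols. Make each state the string of the last up-to-2 symbols read; on input `x` shift the window left and append `x`. Accept when the buffered window has length 2 and begins with `0`.
With 7 states:
       0  1 
>  A   B  C 
   B   D  E 
   C   F  G 
 * D   D  E 
 * E   F  G 
   F   D  E 
   G   F  G 
(> = start, * = accepting)

start=A; accept=D,E; A-0->B; A-1->C; B-0->D; B-1->E; C-0->F; C-1->G; D-0->D; D-1->E; E-0->F; E-1->G; F-0->D; F-1->E; G-0->F; G-1->G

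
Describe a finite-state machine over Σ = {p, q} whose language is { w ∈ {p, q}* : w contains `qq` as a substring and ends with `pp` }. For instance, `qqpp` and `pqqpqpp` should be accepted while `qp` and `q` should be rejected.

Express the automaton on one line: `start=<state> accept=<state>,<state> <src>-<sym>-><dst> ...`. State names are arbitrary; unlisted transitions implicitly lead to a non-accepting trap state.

start=S0 accept=S4 S0-p->S0 S0-q->S1 S1-p->S0 S1-q->S2 S2-p->S3 S2-q->S2 S3-p->S4 S3-q->S2 S4-p->S4 S4-q->S2

Build one automaton per condition and run them in lockstep. One (3 states) tracks whether and how much of `qq` has been seen; the other (3 states) tracks how much of the suffix `pp` has currently been matched. Each combined state is a pair, one component from each; accept when both components accept. Equivalent product states are then merged.
5 states suffice.
        p   q  
>  S0   S0  S1 
   S1   S0  S2 
   S2   S3  S2 
   S3   S4  S2 
 * S4   S4  S2 
(> = start, * = accepting)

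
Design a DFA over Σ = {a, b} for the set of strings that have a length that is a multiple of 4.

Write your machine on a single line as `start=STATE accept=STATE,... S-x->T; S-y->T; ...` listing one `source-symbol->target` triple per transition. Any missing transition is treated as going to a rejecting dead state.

start=s0; accept=s0; s0-a->s1; s0-b->s1; s1-a->s2; s1-b->s2; s2-a->s3; s2-b->s3; s3-a->s0; s3-b->s0

Count input length modulo 4: every symbol advances one step around the cycle s0 → s1 → s2 → s3 → s0. Accept at s0.
A 4-state machine:
        a   b  
>* s0   s1  s1 
   s1   s2  s2 
   s2   s3  s3 
   s3   s0  s0 
(> = start, * = accepting)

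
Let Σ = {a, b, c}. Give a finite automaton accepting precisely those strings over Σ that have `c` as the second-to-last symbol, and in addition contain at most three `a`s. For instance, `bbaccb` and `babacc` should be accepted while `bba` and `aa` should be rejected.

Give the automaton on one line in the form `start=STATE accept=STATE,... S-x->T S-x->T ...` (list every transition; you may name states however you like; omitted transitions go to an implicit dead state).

Build one automaton per condition and run them in lockstep. The first has 13 states tracking the last 2 symbols read; the second has 5 states tracking the count of `a`s, saturating at 4. A product state is a pair (one from each), accepting exactly when both do. Equivalent product states are then merged.
A 17-state machine:
          a    b    c  
>  q0     q1   q0   q2 
   q1     q3   q1   q4 
   q2     q5   q6   q7 
   q3     q8   q3   q9 
   q4    q10   q5  q11 
 * q5     q3   q1   q4 
 * q6     q1   q0   q2 
 * q7     q5   q6   q7 
   q8    q12   q8  q13 
   q9    q14  q10  q15 
 * q10    q8   q3   q9 
 * q11   q10   q5  q11 
   q12   q12  q12  q12 
   q13   q12  q14  q16 
 * q14   q12   q8  q13 
 * q15   q14  q10  q15 
 * q16   q12  q14  q16 
(> = start, * = accepting)

start=q0 accept=q5,q6,q7,q10,q11,q14,q15,q16 q0-a->q1 q0-b->q0 q0-c->q2 q1-a->q3 q1-b->q1 q1-c->q4 q2-a->q5 q2-b->q6 q2-c->q7 q3-a->q8 q3-b->q3 q3-c->q9 q4-a->q10 q4-b->q5 q4-c->q11 q5-a->q3 q5-b->q1 q5-c->q4 q6-a->q1 q6-b->q0 q6-c->q2 q7-a->q5 q7-b->q6 q7-c->q7 q8-a->q12 q8-b->q8 q8-c->q13 q9-a->q14 q9-b->q10 q9-c->q15 q10-a->q8 q10-b->q3 q10-c->q9 q11-a->q10 q11-b->q5 q11-c->q11 q12-a->q12 q12-b->q12 q12-c->q12 q13-a->q12 q13-b->q14 q13-c->q16 q14-a->q12 q14-b->q8 q14-c->q13 q15-a->q14 q15-b->q10 q15-c->q15 q16-a->q12 q16-b->q14 q16-c->q16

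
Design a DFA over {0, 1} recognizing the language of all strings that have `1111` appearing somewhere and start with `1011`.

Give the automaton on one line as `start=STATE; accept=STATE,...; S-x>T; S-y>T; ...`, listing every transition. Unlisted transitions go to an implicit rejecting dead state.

Handle the two conditions separately and then intersect. One (5 states) tracks whether and how much of `1111` has been seen; the other (6 states) tracks whether the input so far still matches the prefix `1011`. Each combined state is a pair, one component from each; accept when both components accept.
14 states suffice.
       0  1 
>  A   B  C 
   B   B  D 
   C   E  F 
   D   B  F 
   E   B  G 
   F   B  H 
   G   B  I 
   H   B  J 
   I   K  L 
   J   J  J 
   K   K  M 
   L   K  N 
   M   K  I 
 * N   N  N 
(> = start, * = accepting)

start=A; accept=N; A-0>B; A-1>C; B-0>B; B-1>D; C-0>E; C-1>F; D-0>B; D-1>F; E-0>B; E-1>G; F-0>B; F-1>H; G-0>B; G-1>I; H-0>B; H-1>J; I-0>K; I-1>L; J-0>J; J-1>J; K-0>K; K-1>M; L-0>K; L-1>N; M-0>K; M-1>I; N-0>N; N-1>N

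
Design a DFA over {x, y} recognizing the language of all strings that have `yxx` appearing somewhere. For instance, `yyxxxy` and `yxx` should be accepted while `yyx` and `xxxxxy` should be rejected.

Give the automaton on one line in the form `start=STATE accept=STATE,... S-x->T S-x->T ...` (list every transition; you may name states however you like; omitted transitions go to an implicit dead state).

start=q0 accept=q3 q0-x->q0 q0-y->q1 q1-x->q2 q1-y->q1 q2-x->q3 q2-y->q1 q3-x->q3 q3-y->q3

States q0..q2 record the length of the longest prefix of `yxx` that matches the current input suffix. Reaching q3 means `yxx` has been seen, and we stay there forever. Accept from q3.
With 4 states:
        x   y  
>  q0   q0  q1 
   q1   q2  q1 
   q2   q3  q1 
 * q3   q3  q3 
(> = start, * = accepting)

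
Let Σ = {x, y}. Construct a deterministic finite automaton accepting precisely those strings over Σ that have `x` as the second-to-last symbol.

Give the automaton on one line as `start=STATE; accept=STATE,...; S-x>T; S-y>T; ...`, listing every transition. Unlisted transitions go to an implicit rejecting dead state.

start=q0; accept=q3,q4; q0-x>q1; q0-y>q2; q1-x>q3; q1-y>q4; q2-x>q5; q2-y>q6; q3-x>q3; q3-y>q4; q4-x>q5; q4-y>q6; q5-x>q3; q5-y>q4; q6-x>q5; q6-y>q6

Because acceptance depends on a position counted from the end, the machine has to buffer the most recent 2 symbols. Make each state the string of the last up-to-2 symbols read; on input `x` shift the window left and append `x`. Accept when the buffered window has length 2 and begins with `x`.
7 states suffice.
        x   y  
>  q0   q1  q2 
   q1   q3  q4 
   q2   q5  q6 
 * q3   q3  q4 
 * q4   q5  q6 
   q5   q3  q4 
   q6   q5  q6 
(> = start, * = accepting)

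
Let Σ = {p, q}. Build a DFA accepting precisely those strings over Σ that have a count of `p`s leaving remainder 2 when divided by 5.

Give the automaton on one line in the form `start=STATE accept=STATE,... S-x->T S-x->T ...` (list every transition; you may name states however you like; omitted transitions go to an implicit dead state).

The only thing that matters is how many `p`s have appeared, reduced mod 5. Use one state per residue: s0 for 0, …, s4 for 4. Reading `p` moves to the next residue; anything else stays put. s2 is accepting.
        p   q  
>  s0   s1  s0 
   s1   s2  s1 
 * s2   s3  s2 
   s3   s4  s3 
   s4   s0  s4 
(> = start, * = accepting)

start=s0 accept=s2 s0-p->s1 s0-q->s0 s1-p->s2 s1-q->s1 s2-p->s3 s2-q->s2 s3-p->s4 s3-q->s3 s4-p->s0 s4-q->s4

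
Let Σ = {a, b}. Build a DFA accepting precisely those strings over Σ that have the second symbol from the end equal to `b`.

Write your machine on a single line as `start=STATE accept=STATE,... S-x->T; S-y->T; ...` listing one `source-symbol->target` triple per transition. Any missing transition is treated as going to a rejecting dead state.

A DFA must remember the last 2 symbols (since which symbol is second-to-last isn't known until the input ends). Use one state per possible window of the last ≤2 symbols; accept from those whose window starts with `b`.
A 7-state machine:
        a   b  
>  q0   q1  q2 
   q1   q3  q4 
   q2   q5  q6 
   q3   q3  q4 
   q4   q5  q6 
 * q5   q3  q4 
 * q6   q5  q6 
(> = start, * = accepting)

start=q0; accept=q5,q6; q0-a->q1; q0-b->q2; q1-a->q3; q1-b->q4; q2-a->q5; q2-b->q6; q3-a->q3; q3-b->q4; q4-a->q5; q4-b->q6; q5-a->q3; q5-b->q4; q6-a->q5; q6-b->q6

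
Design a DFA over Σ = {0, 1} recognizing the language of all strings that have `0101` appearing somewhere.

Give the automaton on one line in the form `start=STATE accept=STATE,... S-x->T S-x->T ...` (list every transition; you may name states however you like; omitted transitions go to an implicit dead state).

States A..D record the length of the longest prefix of `0101` that matches the current input suffix. Reaching E means `0101` has been seen, and we stay there forever. Accept from E.
With 5 states:
       0  1 
>  A   B  A 
   B   B  C 
   C   D  A 
   D   B  E 
 * E   E  E 
(> = start, * = accepting)

start=A accept=E A-0->B A-1->A B-0->B B-1->C C-0->D C-1->A D-0->B D-1->E E-0->E E-1->E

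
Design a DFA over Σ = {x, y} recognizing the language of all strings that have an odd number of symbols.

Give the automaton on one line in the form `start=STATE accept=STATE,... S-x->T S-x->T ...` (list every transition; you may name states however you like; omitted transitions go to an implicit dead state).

Count input length modulo 2: every symbol advances one step around the cycle s0 → s1 → s0. Accept at s1.
2 states suffice.
        x   y  
>  s0   s1  s1 
 * s1   s0  s0 
(> = start, * = accepting)

start=s0 accept=s1 s0-x->s1 s0-y->s1 s1-x->s0 s1-y->s0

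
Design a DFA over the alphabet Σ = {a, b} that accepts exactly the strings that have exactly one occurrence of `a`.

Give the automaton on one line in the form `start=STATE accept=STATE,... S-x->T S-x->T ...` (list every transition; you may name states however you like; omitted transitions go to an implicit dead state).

start=q0 accept=q1 q0-a->q1 q0-b->q0 q1-a->q2 q1-b->q1 q2-a->q2 q2-b->q2

Only the number of `a`s matters, and only up to 2. Make a chain q0 → q1 → q2 advanced by each `a` (with q2 absorbing); every other symbol self-loops. The accepting set is {q1}.
With 3 states:
        a   b  
>  q0   q1  q0 
 * q1   q2  q1 
   q2   q2  q2 
(> = start, * = accepting)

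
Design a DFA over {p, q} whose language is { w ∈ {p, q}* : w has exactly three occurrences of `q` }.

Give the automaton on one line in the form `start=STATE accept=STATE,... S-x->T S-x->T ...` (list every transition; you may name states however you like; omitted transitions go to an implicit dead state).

Count `q`s, saturating at 4: states s0 through s3 mean 0 through 3 `q`s seen; s4 means more than 3. Each `q` increments (capped at s4); other symbols loop. Accept from {s3}.
A 5-state machine:
        p   q  
>  s0   s0  s1 
   s1   s1  s2 
   s2   s2  s3 
 * s3   s3  s4 
   s4   s4  s4 
(> = start, * = accepting)

start=s0 accept=s3 s0-p->s0 s0-q->s1 s1-p->s1 s1-q->s2 s2-p->s2 s2-q->s3 s3-p->s3 s3-q->s4 s4-p->s4 s4-q->s4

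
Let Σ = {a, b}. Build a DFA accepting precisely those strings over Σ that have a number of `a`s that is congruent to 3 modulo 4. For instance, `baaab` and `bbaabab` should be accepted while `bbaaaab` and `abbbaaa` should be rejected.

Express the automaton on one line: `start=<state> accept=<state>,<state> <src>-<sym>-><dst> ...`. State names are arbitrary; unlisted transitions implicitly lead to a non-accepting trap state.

Keep the running count of `a`s modulo 4: each `a` advances along the cycle q0 → q1 → q2 → q3 → q0 while other symbols loop. Accept at q3.
        a   b  
>  q0   q1  q0 
   q1   q2  q1 
   q2   q3  q2 
 * q3   q0  q3 
(> = start, * = accepting)

start=q0 accept=q3 q0-a->q1 q0-b->q0 q1-a->q2 q1-b->q1 q2-a->q3 q2-b->q2 q3-a->q0 q3-b->q3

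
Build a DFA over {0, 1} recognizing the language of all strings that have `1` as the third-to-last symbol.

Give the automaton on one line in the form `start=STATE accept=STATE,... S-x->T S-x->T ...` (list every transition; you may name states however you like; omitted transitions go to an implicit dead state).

Because acceptance depends on a position counted from the end, the machine has to buffer the most recent 3 symbols. Make each state the string of the last up-to-3 symbols read; on input `x` shift the window left and append `x`. Accept when the buffered window has length 3 and begins with `1`.
          0    1  
>  s0     s1   s2 
   s1     s3   s4 
   s2     s5   s6 
   s3     s7   s8 
   s4     s9  s10 
   s5    s11  s12 
   s6    s13  s14 
   s7     s7   s8 
   s8     s9  s10 
   s9    s11  s12 
   s10   s13  s14 
 * s11    s7   s8 
 * s12    s9  s10 
 * s13   s11  s12 
 * s14   s13  s14 
(> = start, * = accepting)

start=s0 accept=s11,s12,s13,s14 s0-0->s1 s0-1->s2 s1-0->s3 s1-1->s4 s2-0->s5 s2-1->s6 s3-0->s7 s3-1->s8 s4-0->s9 s4-1->s10 s5-0->s11 s5-1->s12 s6-0->s13 s6-1->s14 s7-0->s7 s7-1->s8 s8-0->s9 s8-1->s10 s9-0->s11 s9-1->s12 s10-0->s13 s10-1->s14 s11-0->s7 s11-1->s8 s12-0->s9 s12-1->s10 s13-0->s11 s13-1->s12 s14-0->s13 s14-1->s14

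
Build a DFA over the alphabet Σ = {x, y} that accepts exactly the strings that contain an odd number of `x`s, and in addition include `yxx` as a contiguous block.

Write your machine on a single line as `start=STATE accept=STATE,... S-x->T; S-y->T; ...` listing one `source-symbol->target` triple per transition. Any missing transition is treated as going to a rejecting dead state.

Handle the two conditions separately and then intersect. The first has 2 states tracking the count of `x`s modulo 2; the second has 4 states tracking whether and how much of `yxx` has been seen. A product state is a pair (one from each), accepting exactly when both do.
With 8 states:
       x  y 
>  A   B  C 
   B   A  D 
   C   E  C 
   D   F  D 
   E   G  D 
   F   H  C 
   G   H  G 
 * H   G  H 
(> = start, * = accepting)

start=A; accept=H; A-x->B; A-y->C; B-x->A; B-y->D; C-x->E; C-y->C; D-x->F; D-y->D; E-x->G; E-y->D; F-x->H; F-y->C; G-x->H; G-y->G; H-x->G; H-y->H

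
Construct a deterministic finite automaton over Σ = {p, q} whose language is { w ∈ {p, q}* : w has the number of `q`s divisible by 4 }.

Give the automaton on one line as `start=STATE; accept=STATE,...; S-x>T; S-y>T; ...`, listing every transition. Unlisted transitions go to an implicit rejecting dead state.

The only thing that matters is how many `q`s have appeared, reduced mod 4. Use one state per residue: S0 for 0, …, S3 for 3. Reading `q` moves to the next residue; anything else stays put. S0 is accepting.
With 4 states:
        p   q  
>* S0   S0  S1 
   S1   S1  S2 
   S2   S2  S3 
   S3   S3  S0 
(> = start, * = accepting)

start=S0; accept=S0; S0-p>S0; S0-q>S1; S1-p>S1; S1-q>S2; S2-p>S2; S2-q>S3; S3-p>S3; S3-q>S0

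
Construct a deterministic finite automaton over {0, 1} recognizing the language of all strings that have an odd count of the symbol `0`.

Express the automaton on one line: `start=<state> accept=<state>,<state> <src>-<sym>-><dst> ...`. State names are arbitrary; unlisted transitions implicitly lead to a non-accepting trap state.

start=A accept=B A-0->B A-1->A B-0->A B-1->B

The only thing that matters is how many `0`s have appeared, reduced mod 2. Use one state per residue: A for 0, …, B for 1. Reading `0` moves to the next residue; anything else stays put. B is accepting.
2 states suffice.
       0  1 
>  A   B  A 
 * B   A  B 
(> = start, * = accepting)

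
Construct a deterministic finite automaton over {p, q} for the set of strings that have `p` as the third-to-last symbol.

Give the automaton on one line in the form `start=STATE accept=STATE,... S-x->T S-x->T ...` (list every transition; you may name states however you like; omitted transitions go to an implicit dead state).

Because acceptance depends on a position counted from the end, the machine has to buffer the most recent 3 symbols. Make each state the string of the last up-to-3 symbols read; on input `x` shift the window left and append `x`. Accept when the buffered window has length 3 and begins with `p`.
15 states suffice.
       p  q 
>  A   B  C 
   B   D  E 
   C   F  G 
   D   H  I 
   E   J  K 
   F   L  M 
   G   N  O 
 * H   H  I 
 * I   J  K 
 * J   L  M 
 * K   N  O 
   L   H  I 
   M   J  K 
   N   L  M 
   O   N  O 
(> = start, * = accepting)

start=A accept=H,I,J,K A-p->B A-q->C B-p->D B-q->E C-p->F C-q->G D-p->H D-q->I E-p->J E-q->K F-p->L F-q->M G-p->N G-q->O H-p->H H-q->I I-p->J I-q->K J-p->L J-q->M K-p->N K-q->O L-p->H L-q->I M-p->J M-q->K N-p->L N-q->M O-p->N O-q->O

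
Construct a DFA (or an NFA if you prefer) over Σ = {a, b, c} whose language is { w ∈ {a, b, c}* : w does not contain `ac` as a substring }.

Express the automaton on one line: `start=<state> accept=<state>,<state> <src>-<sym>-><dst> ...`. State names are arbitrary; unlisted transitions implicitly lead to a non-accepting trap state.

This is the complement of 'contains `ac`'. Use the same substring-matching states — s0 through s2 holding how much of `ac` has just been matched — but flip the accepting set: everything except the trap s2 accepts.
A 3-state machine:
        a   b   c  
>* s0   s1  s0  s0 
 * s1   s1  s0  s2 
   s2   s2  s2  s2 
(> = start, * = accepting)

start=s0 accept=s0,s1 s0-a->s1 s0-b->s0 s0-c->s0 s1-a->s1 s1-b->s0 s1-c->s2 s2-a->s2 s2-b->s2 s2-c->s2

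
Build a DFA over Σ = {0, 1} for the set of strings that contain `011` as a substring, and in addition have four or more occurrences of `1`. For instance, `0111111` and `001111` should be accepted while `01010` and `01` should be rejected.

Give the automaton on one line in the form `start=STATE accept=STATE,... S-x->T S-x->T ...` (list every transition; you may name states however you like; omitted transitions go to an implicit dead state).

Run two small machines in parallel and take their product. The first has 4 states tracking whether and how much of `011` has been seen; the second has 6 states tracking the count of `1`s, saturating at 5. A product state is a pair (one from each), accepting exactly when both do. Equivalent product states are then merged.
With 12 states:
          0    1  
>  q0     q1   q2 
   q1     q1   q3 
   q2     q4   q5 
   q3     q4   q6 
   q4     q4   q7 
   q5     q8   q5 
   q6     q6   q9 
   q7     q8   q9 
   q8     q8  q10 
   q9     q9  q11 
   q10    q8  q11 
 * q11   q11  q11 
(> = start, * = accepting)

start=q0 accept=q11 q0-0->q1 q0-1->q2 q1-0->q1 q1-1->q3 q2-0->q4 q2-1->q5 q3-0->q4 q3-1->q6 q4-0->q4 q4-1->q7 q5-0->q8 q5-1->q5 q6-0->q6 q6-1->q9 q7-0->q8 q7-1->q9 q8-0->q8 q8-1->q10 q9-0->q9 q9-1->q11 q10-0->q8 q10-1->q11 q11-0->q11 q11-1->q11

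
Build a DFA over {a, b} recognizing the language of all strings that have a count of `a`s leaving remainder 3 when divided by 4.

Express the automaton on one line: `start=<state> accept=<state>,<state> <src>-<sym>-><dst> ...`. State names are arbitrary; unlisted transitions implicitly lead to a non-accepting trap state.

The only thing that matters is how many `a`s have appeared, reduced mod 4. Use one state per residue: q0 for 0, …, q3 for 3. Reading `a` moves to the next residue; anything else stays put. q3 is accepting.
        a   b  
>  q0   q1  q0 
   q1   q2  q1 
   q2   q3  q2 
 * q3   q0  q3 
(> = start, * = accepting)

start=q0 accept=q3 q0-a->q1 q0-b->q0 q1-a->q2 q1-b->q1 q2-a->q3 q2-b->q2 q3-a->q0 q3-b->q3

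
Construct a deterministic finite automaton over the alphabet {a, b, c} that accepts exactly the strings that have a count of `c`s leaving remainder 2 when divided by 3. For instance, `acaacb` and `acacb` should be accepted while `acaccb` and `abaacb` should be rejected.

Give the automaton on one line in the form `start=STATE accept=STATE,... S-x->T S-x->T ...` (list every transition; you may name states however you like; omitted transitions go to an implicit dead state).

start=S0 accept=S2 S0-a->S0 S0-b->S0 S0-c->S1 S1-a->S1 S1-b->S1 S1-c->S2 S2-a->S2 S2-b->S2 S2-c->S0

Keep the running count of `c`s modulo 3: each `c` advances along the cycle S0 → S1 → S2 → S0 while other symbols loop. Accept at S2.
With 3 states:
        a   b   c  
>  S0   S0  S0  S1 
   S1   S1  S1  S2 
 * S2   S2  S2  S0 
(> = start, * = accepting)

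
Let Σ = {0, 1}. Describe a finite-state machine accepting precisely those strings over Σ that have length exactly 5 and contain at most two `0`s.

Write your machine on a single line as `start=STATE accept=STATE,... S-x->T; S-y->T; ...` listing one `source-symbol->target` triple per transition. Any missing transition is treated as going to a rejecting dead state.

Handle the two conditions separately and then intersect. One (7 states) tracks the input length, saturating at 6; the other (4 states) tracks the count of `0`s, saturating at 3. Each combined state is a pair, one component from each; accept when both components accept.
          0    1  
>  q0     q1   q2 
   q1     q3   q4 
   q2     q4   q5 
   q3     q6   q7 
   q4     q7   q8 
   q5     q8   q9 
   q6    q10  q10 
   q7    q10  q11 
   q8    q11  q12 
   q9    q12  q13 
   q10   q14  q14 
   q11   q14  q15 
   q12   q15  q16 
   q13   q16  q17 
   q14   q18  q18 
 * q15   q18  q19 
 * q16   q19  q20 
 * q17   q20  q21 
   q18   q18  q18 
   q19   q18  q19 
   q20   q19  q20 
   q21   q20  q21 
(> = start, * = accepting)

start=q0; accept=q15,q16,q17; q0-0->q1; q0-1->q2; q1-0->q3; q1-1->q4; q2-0->q4; q2-1->q5; q3-0->q6; q3-1->q7; q4-0->q7; q4-1->q8; q5-0->q8; q5-1->q9; q6-0->q10; q6-1->q10; q7-0->q10; q7-1->q11; q8-0->q11; q8-1->q12; q9-0->q12; q9-1->q13; q10-0->q14; q10-1->q14; q11-0->q14; q11-1->q15; q12-0->q15; q12-1->q16; q13-0->q16; q13-1->q17; q14-0->q18; q14-1->q18; q15-0->q18; q15-1->q19; q16-0->q19; q16-1->q20; q17-0->q20; q17-1->q21; q18-0->q18; q18-1->q18; q19-0->q18; q19-1->q19; q20-0->q19; q20-1->q20; q21-0->q20; q21-1->q21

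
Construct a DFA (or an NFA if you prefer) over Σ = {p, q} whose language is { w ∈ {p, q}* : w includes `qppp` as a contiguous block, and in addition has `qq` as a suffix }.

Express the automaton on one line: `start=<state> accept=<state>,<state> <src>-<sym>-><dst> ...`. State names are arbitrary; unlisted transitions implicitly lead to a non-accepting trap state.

Run two small machines in parallel and take their product. The first has 5 states tracking whether and how much of `qppp` has been seen; the second has 3 states tracking how much of the suffix `qq` has currently been matched. A product state is a pair (one from each), accepting exactly when both do. Equivalent product states are then merged.
A 7-state machine:
        p   q  
>  S0   S0  S1 
   S1   S2  S1 
   S2   S3  S1 
   S3   S4  S1 
   S4   S4  S5 
   S5   S4  S6 
 * S6   S4  S6 
(> = start, * = accepting)

start=S0 accept=S6 S0-p->S0 S0-q->S1 S1-p->S2 S1-q->S1 S2-p->S3 S2-q->S1 S3-p->S4 S3-q->S1 S4-p->S4 S4-q->S5 S5-p->S4 S5-q->S6 S6-p->S4 S6-q->S6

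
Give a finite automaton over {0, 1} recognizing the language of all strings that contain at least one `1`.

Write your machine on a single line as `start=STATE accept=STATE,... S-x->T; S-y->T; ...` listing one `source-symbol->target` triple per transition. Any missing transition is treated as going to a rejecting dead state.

Only the number of `1`s matters, and only up to 2. Make a chain q0 → q1 → q2 advanced by each `1` (with q2 absorbing); every other symbol self-loops. The accepting set is {q1, q2}.
3 states suffice.
        0   1  
>  q0   q0  q1 
 * q1   q1  q2 
 * q2   q2  q2 
(> = start, * = accepting)

start=q0; accept=q1,q2; q0-0->q0; q0-1->q1; q1-0->q1; q1-1->q2; q2-0->q2; q2-1->q2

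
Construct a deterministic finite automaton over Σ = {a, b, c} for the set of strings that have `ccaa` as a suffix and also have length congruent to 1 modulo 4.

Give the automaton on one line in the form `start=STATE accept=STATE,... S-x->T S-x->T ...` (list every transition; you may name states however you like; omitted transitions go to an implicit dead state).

Run two small machines in parallel and take their product. One (5 states) tracks how much of the suffix `ccaa` has currently been matched; the other (4 states) tracks the input length modulo 4. Each combined state is a pair, one component from each; accept when both components accept.
A 20-state machine:
          a    b    c  
>  q0     q1   q1   q2 
   q1     q3   q3   q4 
   q2     q3   q3   q5 
   q3     q6   q6   q7 
   q4     q6   q6   q8 
   q5     q9   q6   q8 
   q6     q0   q0  q10 
   q7     q0   q0  q11 
   q8    q12   q0  q11 
   q9    q13   q0  q10 
   q10    q1   q1  q14 
   q11   q15   q1  q14 
   q12   q16   q1   q2 
   q13    q1   q1   q2 
   q14   q17   q3   q5 
   q15   q18   q3   q4 
 * q16    q3   q3   q4 
   q17   q19   q6   q7 
   q18    q6   q6   q7 
   q19    q0   q0  q10 
(> = start, * = accepting)

start=q0 accept=q16 q0-a->q1 q0-b->q1 q0-c->q2 q1-a->q3 q1-b->q3 q1-c->q4 q2-a->q3 q2-b->q3 q2-c->q5 q3-a->q6 q3-b->q6 q3-c->q7 q4-a->q6 q4-b->q6 q4-c->q8 q5-a->q9 q5-b->q6 q5-c->q8 q6-a->q0 q6-b->q0 q6-c->q10 q7-a->q0 q7-b->q0 q7-c->q11 q8-a->q12 q8-b->q0 q8-c->q11 q9-a->q13 q9-b->q0 q9-c->q10 q10-a->q1 q10-b->q1 q10-c->q14 q11-a->q15 q11-b->q1 q11-c->q14 q12-a->q16 q12-b->q1 q12-c->q2 q13-a->q1 q13-b->q1 q13-c->q2 q14-a->q17 q14-b->q3 q14-c->q5 q15-a->q18 q15-b->q3 q15-c->q4 q16-a->q3 q16-b->q3 q16-c->q4 q17-a->q19 q17-b->q6 q17-c->q7 q18-a->q6 q18-b->q6 q18-c->q7 q19-a->q0 q19-b->q0 q19-c->q10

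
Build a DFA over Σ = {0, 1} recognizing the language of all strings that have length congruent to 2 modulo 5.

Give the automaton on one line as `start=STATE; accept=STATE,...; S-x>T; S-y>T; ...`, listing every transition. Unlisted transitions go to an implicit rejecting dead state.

start=q0; accept=q2; q0-0>q1; q0-1>q1; q1-0>q2; q1-1>q2; q2-0>q3; q2-1>q3; q3-0>q4; q3-1>q4; q4-0>q0; q4-1>q0

Count input length modulo 5: every symbol advances one step around the cycle q0 → q1 → q2 → q3 → q4 → q0. Accept at q2.
A 5-state machine:
        0   1  
>  q0   q1  q1 
   q1   q2  q2 
 * q2   q3  q3 
   q3   q4  q4 
   q4   q0  q0 
(> = start, * = accepting)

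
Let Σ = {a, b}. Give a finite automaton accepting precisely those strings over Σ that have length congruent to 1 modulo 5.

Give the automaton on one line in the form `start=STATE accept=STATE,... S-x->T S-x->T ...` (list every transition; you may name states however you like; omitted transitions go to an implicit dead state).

start=q0 accept=q1 q0-a->q1 q0-b->q1 q1-a->q2 q1-b->q2 q2-a->q3 q2-b->q3 q3-a->q4 q3-b->q4 q4-a->q0 q4-b->q0

Count input length modulo 5: every symbol advances one step around the cycle q0 → q1 → q2 → q3 → q4 → q0. Accept at q1.
With 5 states:
        a   b  
>  q0   q1  q1 
 * q1   q2  q2 
   q2   q3  q3 
   q3   q4  q4 
   q4   q0  q0 
(> = start, * = accepting)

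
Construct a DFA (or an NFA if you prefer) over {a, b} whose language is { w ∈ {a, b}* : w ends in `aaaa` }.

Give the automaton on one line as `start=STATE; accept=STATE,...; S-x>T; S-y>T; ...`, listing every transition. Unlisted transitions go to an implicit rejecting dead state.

start=S0; accept=S4; S0-a>S1; S0-b>S0; S1-a>S2; S1-b>S0; S2-a>S3; S2-b>S0; S3-a>S4; S3-b>S0; S4-a>S4; S4-b>S0

Remember how much of `aaaa` the current input suffix matches. State S0 means no match yet; S1 means the last symbol is `a`; S2 means the last 2 symbols are `aa`; S3 means the last 3 symbols are `aaa`; S4 means the last 4 symbols are `aaaa`. Only S4 accepts. On a mismatch, fall back to the longest proper suffix that is still a prefix of `aaaa`.
        a   b  
>  S0   S1  S0 
   S1   S2  S0 
   S2   S3  S0 
   S3   S4  S0 
 * S4   S4  S0 
(> = start, * = accepting)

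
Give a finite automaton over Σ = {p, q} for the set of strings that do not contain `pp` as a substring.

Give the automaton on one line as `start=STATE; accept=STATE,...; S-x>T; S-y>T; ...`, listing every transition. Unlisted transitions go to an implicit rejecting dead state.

start=s0; accept=s0,s1; s0-p>s1; s0-q>s0; s1-p>s2; s1-q>s0; s2-p>s2; s2-q>s2

This is the complement of 'contains `pp`'. Use the same substring-matching states — s0 through s2 holding how much of `pp` has just been matched — but flip the accepting set: everything except the trap s2 accepts.
With 3 states:
        p   q  
>* s0   s1  s0 
 * s1   s2  s0 
   s2   s2  s2 
(> = start, * = accepting)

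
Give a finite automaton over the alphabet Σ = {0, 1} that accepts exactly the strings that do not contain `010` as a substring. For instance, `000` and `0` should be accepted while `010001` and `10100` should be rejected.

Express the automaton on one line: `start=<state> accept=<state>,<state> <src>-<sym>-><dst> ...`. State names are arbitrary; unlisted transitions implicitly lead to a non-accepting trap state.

start=A accept=A,B,C A-0->B A-1->A B-0->B B-1->C C-0->D C-1->A D-0->D D-1->D

This is the complement of 'contains `010`'. Use the same substring-matching states — A through D holding how much of `010` has just been matched — but flip the accepting set: everything except the trap D accepts.
A 4-state machine:
       0  1 
>* A   B  A 
 * B   B  C 
 * C   D  A 
   D   D  D 
(> = start, * = accepting)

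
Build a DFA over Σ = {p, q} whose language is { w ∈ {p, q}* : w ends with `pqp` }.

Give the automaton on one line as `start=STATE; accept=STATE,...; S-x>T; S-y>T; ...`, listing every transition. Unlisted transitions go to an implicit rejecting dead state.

start=s0; accept=s3; s0-p>s1; s0-q>s0; s1-p>s1; s1-q>s2; s2-p>s3; s2-q>s0; s3-p>s1; s3-q>s2

Remember how much of `pqp` the current input suffix matches. State s0 means no match yet; s1 means the last symbol is `p`; s2 means the last 2 symbols are `pq`; s3 means the last 3 symbols are `pqp`. Only s3 accepts. On a mismatch, fall back to the longest proper suffix that is still a prefix of `pqp`.
4 states suffice.
        p   q  
>  s0   s1  s0 
   s1   s1  s2 
   s2   s3  s0 
 * s3   s1  s2 
(> = start, * = accepting)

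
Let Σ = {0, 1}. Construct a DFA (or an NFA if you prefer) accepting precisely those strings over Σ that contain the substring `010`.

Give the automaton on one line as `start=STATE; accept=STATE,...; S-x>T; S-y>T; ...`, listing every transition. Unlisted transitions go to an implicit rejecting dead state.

start=q0; accept=q3; q0-0>q1; q0-1>q0; q1-0>q1; q1-1>q2; q2-0>q3; q2-1>q0; q3-0>q3; q3-1>q3

States q0..q2 record the length of the longest prefix of `010` that matches the current input suffix. Reaching q3 means `010` has been seen, and we stay there forever. Accept from q3.
With 4 states:
        0   1  
>  q0   q1  q0 
   q1   q1  q2 
   q2   q3  q0 
 * q3   q3  q3 
(> = start, * = accepting)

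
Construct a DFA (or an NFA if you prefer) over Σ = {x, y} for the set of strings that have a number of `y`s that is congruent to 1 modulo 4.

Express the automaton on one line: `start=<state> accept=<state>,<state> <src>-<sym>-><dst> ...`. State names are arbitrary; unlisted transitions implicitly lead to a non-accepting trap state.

Keep the running count of `y`s modulo 4: each `y` advances along the cycle s0 → s1 → s2 → s3 → s0 while other symbols loop. Accept at s1.
A 4-state machine:
        x   y  
>  s0   s0  s1 
 * s1   s1  s2 
   s2   s2  s3 
   s3   s3  s0 
(> = start, * = accepting)

start=s0 accept=s1 s0-x->s0 s0-y->s1 s1-x->s1 s1-y->s2 s2-x->s2 s2-y->s3 s3-x->s3 s3-y->s0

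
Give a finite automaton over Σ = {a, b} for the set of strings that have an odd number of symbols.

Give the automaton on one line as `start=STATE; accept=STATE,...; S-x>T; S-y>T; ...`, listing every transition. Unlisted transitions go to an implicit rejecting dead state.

start=q0; accept=q1; q0-a>q1; q0-b>q1; q1-a>q0; q1-b>q0

Only the length mod 2 matters, so use a 2-cycle: from any state, every input symbol moves to the next state, wrapping q1 back to q0. Mark q1 accepting.
A 2-state machine:
        a   b  
>  q0   q1  q1 
 * q1   q0  q0 
(> = start, * = accepting)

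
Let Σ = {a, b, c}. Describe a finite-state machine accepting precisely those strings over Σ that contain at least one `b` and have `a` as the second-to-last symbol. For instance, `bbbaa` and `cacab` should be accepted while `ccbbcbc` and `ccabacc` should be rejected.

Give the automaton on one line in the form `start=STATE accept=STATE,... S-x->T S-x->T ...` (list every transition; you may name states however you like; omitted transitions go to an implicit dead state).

Build one automaton per condition and run them in lockstep. The first has 3 states tracking the count of `b`s, saturating at 2; the second has 13 states tracking the last 2 symbols read. A product state is a pair (one from each), accepting exactly when both do. After merging equivalent states the machine shrinks.
6 states suffice.
        a   b   c  
>  q0   q1  q2  q0 
   q1   q1  q3  q0 
   q2   q4  q2  q2 
 * q3   q4  q2  q2 
   q4   q5  q3  q3 
 * q5   q5  q3  q3 
(> = start, * = accepting)

start=q0 accept=q3,q5 q0-a->q1 q0-b->q2 q0-c->q0 q1-a->q1 q1-b->q3 q1-c->q0 q2-a->q4 q2-b->q2 q2-c->q2 q3-a->q4 q3-b->q2 q3-c->q2 q4-a->q5 q4-b->q3 q4-c->q3 q5-a->q5 q5-b->q3 q5-c->q3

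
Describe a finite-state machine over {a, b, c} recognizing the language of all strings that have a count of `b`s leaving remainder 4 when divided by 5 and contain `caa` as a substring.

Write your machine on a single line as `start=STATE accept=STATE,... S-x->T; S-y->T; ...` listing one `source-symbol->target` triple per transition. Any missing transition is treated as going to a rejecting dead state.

Build one automaton per condition and run them in lockstep. The first has 5 states tracking the count of `b`s modulo 5; the second has 4 states tracking whether and how much of `caa` has been seen. A product state is a pair (one from each), accepting exactly when both do.
20 states suffice.
          a    b    c  
>  q0     q0   q1   q2 
   q1     q1   q3   q4 
   q2     q5   q1   q2 
   q3     q3   q6   q7 
   q4     q8   q3   q4 
   q5     q9   q1   q2 
   q6     q6  q10  q11 
   q7    q12   q6   q7 
   q8    q13   q3   q4 
   q9     q9  q13   q9 
   q10   q10   q0  q14 
   q11   q15  q10  q11 
   q12   q16   q6   q7 
   q13   q13  q16  q13 
   q14   q17   q0  q14 
   q15   q18  q10  q11 
   q16   q16  q18  q16 
   q17   q19   q0  q14 
   q18   q18  q19  q18 
 * q19   q19   q9  q19 
(> = start, * = accepting)

start=q0; accept=q19; q0-a->q0; q0-b->q1; q0-c->q2; q1-a->q1; q1-b->q3; q1-c->q4; q2-a->q5; q2-b->q1; q2-c->q2; q3-a->q3; q3-b->q6; q3-c->q7; q4-a->q8; q4-b->q3; q4-c->q4; q5-a->q9; q5-b->q1; q5-c->q2; q6-a->q6; q6-b->q10; q6-c->q11; q7-a->q12; q7-b->q6; q7-c->q7; q8-a->q13; q8-b->q3; q8-c->q4; q9-a->q9; q9-b->q13; q9-c->q9; q10-a->q10; q10-b->q0; q10-c->q14; q11-a->q15; q11-b->q10; q11-c->q11; q12-a->q16; q12-b->q6; q12-c->q7; q13-a->q13; q13-b->q16; q13-c->q13; q14-a->q17; q14-b->q0; q14-c->q14; q15-a->q18; q15-b->q10; q15-c->q11; q16-a->q16; q16-b->q18; q16-c->q16; q17-a->q19; q17-b->q0; q17-c->q14; q18-a->q18; q18-b->q19; q18-c->q18; q19-a->q19; q19-b->q9; q19-c->q19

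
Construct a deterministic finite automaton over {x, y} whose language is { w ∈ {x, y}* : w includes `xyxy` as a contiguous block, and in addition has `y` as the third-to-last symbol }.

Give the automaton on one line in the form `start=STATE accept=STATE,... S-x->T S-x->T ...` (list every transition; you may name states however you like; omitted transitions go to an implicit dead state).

Handle the two conditions separately and then intersect. The first has 5 states tracking whether and how much of `xyxy` has been seen; the second has 15 states tracking the last 3 symbols read. A product state is a pair (one from each), accepting exactly when both do. After merging equivalent states the machine shrinks.
12 states suffice.
          x    y  
>  s0     s1   s0 
   s1     s1   s2 
   s2     s3   s0 
   s3     s1   s4 
 * s4     s5   s6 
   s5     s7   s4 
   s6     s8   s9 
 * s7    s10  s11 
 * s8     s7   s4 
 * s9     s8   s9 
   s10   s10  s11 
   s11    s5   s6 
(> = start, * = accepting)

start=s0 accept=s4,s7,s8,s9 s0-x->s1 s0-y->s0 s1-x->s1 s1-y->s2 s2-x->s3 s2-y->s0 s3-x->s1 s3-y->s4 s4-x->s5 s4-y->s6 s5-x->s7 s5-y->s4 s6-x->s8 s6-y->s9 s7-x->s10 s7-y->s11 s8-x->s7 s8-y->s4 s9-x->s8 s9-y->s9 s10-x->s10 s10-y->s11 s11-x->s5 s11-y->s6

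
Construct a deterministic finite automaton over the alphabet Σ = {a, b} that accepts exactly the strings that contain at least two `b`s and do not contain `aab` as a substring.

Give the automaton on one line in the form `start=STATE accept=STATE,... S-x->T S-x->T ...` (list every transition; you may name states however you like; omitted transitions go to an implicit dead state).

Run two small machines in parallel and take their product. One (4 states) tracks the count of `b`s, saturating at 3; the other (4 states) tracks partial matches of the forbidden pattern `aab`. Each combined state is a pair, one component from each; accept when both components accept.
15 states suffice.
          a    b  
>  s0     s1   s2 
   s1     s3   s2 
   s2     s4   s5 
   s3     s3   s6 
   s4     s7   s5 
 * s5     s8   s9 
   s6     s6  s10 
   s7     s7  s10 
 * s8    s11   s9 
 * s9    s12   s9 
   s10   s10  s13 
 * s11   s11  s13 
 * s12   s14   s9 
   s13   s13  s13 
 * s14   s14  s13 
(> = start, * = accepting)

start=s0 accept=s5,s8,s9,s11,s12,s14 s0-a->s1 s0-b->s2 s1-a->s3 s1-b->s2 s2-a->s4 s2-b->s5 s3-a->s3 s3-b->s6 s4-a->s7 s4-b->s5 s5-a->s8 s5-b->s9 s6-a->s6 s6-b->s10 s7-a->s7 s7-b->s10 s8-a->s11 s8-b->s9 s9-a->s12 s9-b->s9 s10-a->s10 s10-b->s13 s11-a->s11 s11-b->s13 s12-a->s14 s12-b->s9 s13-a->s13 s13-b->s13 s14-a->s14 s14-b->s13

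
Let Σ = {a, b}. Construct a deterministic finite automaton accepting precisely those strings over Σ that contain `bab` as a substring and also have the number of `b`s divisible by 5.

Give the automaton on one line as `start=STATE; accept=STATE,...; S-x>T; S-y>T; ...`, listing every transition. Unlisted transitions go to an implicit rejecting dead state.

start=q0; accept=q16; q0-a>q0; q0-b>q1; q1-a>q2; q1-b>q3; q2-a>q4; q2-b>q5; q3-a>q6; q3-b>q7; q4-a>q4; q4-b>q3; q5-a>q5; q5-b>q8; q6-a>q9; q6-b>q8; q7-a>q10; q7-b>q11; q8-a>q8; q8-b>q12; q9-a>q9; q9-b>q7; q10-a>q13; q10-b>q12; q11-a>q14; q11-b>q15; q12-a>q12; q12-b>q16; q13-a>q13; q13-b>q11; q14-a>q17; q14-b>q16; q15-a>q18; q15-b>q1; q16-a>q16; q16-b>q19; q17-a>q17; q17-b>q15; q18-a>q0; q18-b>q19; q19-a>q19; q19-b>q5

Run two small machines in parallel and take their product. The first has 4 states tracking whether and how much of `bab` has been seen; the second has 5 states tracking the count of `b`s modulo 5. A product state is a pair (one from each), accepting exactly when both do.
With 20 states:
          a    b  
>  q0     q0   q1 
   q1     q2   q3 
   q2     q4   q5 
   q3     q6   q7 
   q4     q4   q3 
   q5     q5   q8 
   q6     q9   q8 
   q7    q10  q11 
   q8     q8  q12 
   q9     q9   q7 
   q10   q13  q12 
   q11   q14  q15 
   q12   q12  q16 
   q13   q13  q11 
   q14   q17  q16 
   q15   q18   q1 
 * q16   q16  q19 
   q17   q17  q15 
   q18    q0  q19 
   q19   q19   q5 
(> = start, * = accepting)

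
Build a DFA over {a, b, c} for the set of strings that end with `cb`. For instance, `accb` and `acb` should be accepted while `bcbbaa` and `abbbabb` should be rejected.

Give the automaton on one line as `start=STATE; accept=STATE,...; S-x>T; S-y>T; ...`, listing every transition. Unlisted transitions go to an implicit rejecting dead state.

Let each state record the length of the longest suffix of the input read so far that is also a prefix of `cb`. q1 means the last symbol is `c`; q2 means the last 2 symbols are `cb`. Accept only at q2, where the string currently ends in `cb`.
3 states suffice.
        a   b   c  
>  q0   q0  q0  q1 
   q1   q0  q2  q1 
 * q2   q0  q0  q1 
(> = start, * = accepting)

start=q0; accept=q2; q0-a>q0; q0-b>q0; q0-c>q1; q1-a>q0; q1-b>q2; q1-c>q1; q2-a>q0; q2-b>q0; q2-c>q1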